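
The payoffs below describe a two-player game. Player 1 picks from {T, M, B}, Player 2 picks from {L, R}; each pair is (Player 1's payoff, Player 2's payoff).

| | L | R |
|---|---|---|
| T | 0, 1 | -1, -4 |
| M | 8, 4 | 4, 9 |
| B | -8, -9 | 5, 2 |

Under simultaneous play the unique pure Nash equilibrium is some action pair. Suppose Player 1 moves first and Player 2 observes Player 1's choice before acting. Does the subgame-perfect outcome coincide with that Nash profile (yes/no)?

yes

Backward induction with Player 1 moving first.
- T: BR = L, leader payoff 0.
- M: BR = R, leader payoff 4.
- B: BR = R, leader payoff 5.
Player 1's induced payoffs are 0, 4, 5, so Player 1 commits to B. Subgame-perfect outcome: (B, R) with payoffs (5, 2).
For the simultaneous game, intersect best replies.
Player 1's best replies: L→M; R→B.
Player 2's best replies: T→L; M→R; B→R.
The unique mutual best reply is (B, R), giving (5, 2).
Sequential outcome (B, R) coincides with the Nash profile (B, R).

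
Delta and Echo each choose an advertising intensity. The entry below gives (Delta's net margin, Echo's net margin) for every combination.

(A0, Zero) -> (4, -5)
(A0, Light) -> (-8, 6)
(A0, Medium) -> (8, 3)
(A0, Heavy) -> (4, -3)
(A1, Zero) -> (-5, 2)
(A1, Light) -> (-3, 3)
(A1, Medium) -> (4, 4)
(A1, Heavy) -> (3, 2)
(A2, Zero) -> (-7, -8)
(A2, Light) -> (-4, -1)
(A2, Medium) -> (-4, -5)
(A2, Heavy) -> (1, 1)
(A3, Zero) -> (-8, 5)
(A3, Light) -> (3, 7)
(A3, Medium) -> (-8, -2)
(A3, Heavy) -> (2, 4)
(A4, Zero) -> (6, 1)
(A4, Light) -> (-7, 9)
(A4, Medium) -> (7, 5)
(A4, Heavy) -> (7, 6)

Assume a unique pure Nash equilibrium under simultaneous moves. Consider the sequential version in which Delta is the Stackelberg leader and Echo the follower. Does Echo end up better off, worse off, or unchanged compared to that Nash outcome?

Work backward from Echo's decision.
- A0: BR = Light, leader payoff -8.
- A1: BR = Medium, leader payoff 4.
- A2: BR = Heavy, leader payoff 1.
- A3: BR = Light, leader payoff 3.
- A4: BR = Light, leader payoff -7.
Maximizing over -8, 4, 1, 3, -7, Delta chooses A1. Subgame-perfect outcome: (A1, Medium) with payoffs (4, 4).
Now find the simultaneous Nash equilibrium.
Delta's best replies: Zero→A4; Light→A3; Medium→A0; Heavy→A4.
Echo's best replies: A0→Light; A1→Medium; A2→Heavy; A3→Light; A4→Light.
Only (A3, Light) has each player best-responding; Nash payoffs (3, 7).
Echo earns 4 sequentially versus 7 at the Nash outcome: worse off.

worse off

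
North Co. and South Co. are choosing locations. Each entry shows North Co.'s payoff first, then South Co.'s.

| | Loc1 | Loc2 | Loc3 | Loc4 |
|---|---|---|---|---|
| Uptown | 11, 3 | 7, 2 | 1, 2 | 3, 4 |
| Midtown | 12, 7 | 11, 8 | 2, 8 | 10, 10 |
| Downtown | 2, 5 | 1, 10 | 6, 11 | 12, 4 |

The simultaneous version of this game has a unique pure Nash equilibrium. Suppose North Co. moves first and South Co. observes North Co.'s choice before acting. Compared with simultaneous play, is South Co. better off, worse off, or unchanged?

South Co. best-responds to each possible North Co. move:
- Uptown → South Co. plays Loc4 (best of 3, 2, 2, 4); North Co. gets 3.
- Midtown → South Co. plays Loc4 (best of 7, 8, 8, 10); North Co. gets 10.
- Downtown → South Co. plays Loc3 (best of 5, 10, 11, 4); North Co. gets 6.
Maximizing over 3, 10, 6, North Co. chooses Midtown. Subgame-perfect outcome: (Midtown, Loc4) with payoffs (10, 10).
Now find the simultaneous Nash equilibrium.
North Co.'s best replies: Loc1→Midtown; Loc2→Midtown; Loc3→Downtown; Loc4→Downtown.
South Co.'s best replies: Uptown→Loc4; Midtown→Loc4; Downtown→Loc3.
Only (Downtown, Loc3) has each player best-responding; Nash payoffs (6, 11).
South Co. earns 10 sequentially versus 11 at the Nash outcome: worse off.

worse off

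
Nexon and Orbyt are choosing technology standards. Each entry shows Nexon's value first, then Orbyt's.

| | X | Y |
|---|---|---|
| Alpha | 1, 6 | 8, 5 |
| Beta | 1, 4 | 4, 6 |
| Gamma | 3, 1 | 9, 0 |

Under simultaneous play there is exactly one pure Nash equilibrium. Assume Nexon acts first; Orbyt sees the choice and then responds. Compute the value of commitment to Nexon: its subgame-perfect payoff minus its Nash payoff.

Work backward from Orbyt's decision.
- Alpha → Orbyt plays X (best of 6, 5); Nexon gets 1.
- Beta → Orbyt plays Y (best of 4, 6); Nexon gets 4.
- Gamma → Orbyt plays X (best of 1, 0); Nexon gets 3.
Maximizing over 1, 4, 3, Nexon chooses Beta. Subgame-perfect outcome: (Beta, Y) with payoffs (4, 6).
For the simultaneous game, intersect best replies.
Nexon's best replies: X→Gamma; Y→Gamma.
Orbyt's best replies: Alpha→X; Beta→Y; Gamma→X.
The unique mutual best reply is (Gamma, X), giving (3, 1).
Nexon's commitment gain: 4 − 3 = 1.

1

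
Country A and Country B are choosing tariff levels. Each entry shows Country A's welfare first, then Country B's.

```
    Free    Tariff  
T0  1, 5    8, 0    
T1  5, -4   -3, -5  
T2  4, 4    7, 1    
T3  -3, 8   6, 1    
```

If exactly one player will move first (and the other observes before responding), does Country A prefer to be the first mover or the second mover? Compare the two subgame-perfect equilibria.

If Country A leads: Country B's best replies are T0→Free, T1→Free, T2→Free, T3→Free; Country A's induced payoffs 1, 5, 4, -3; outcome (T1, Free), payoffs (5, -4).
If Country B leads: Country A's best replies are Free→T1, Tariff→T0; Country B's induced payoffs -4, 0; outcome (T0, Tariff), payoffs (8, 0).
Country A gets 5 moving first and 8 moving second, so Country A prefers to move second.

second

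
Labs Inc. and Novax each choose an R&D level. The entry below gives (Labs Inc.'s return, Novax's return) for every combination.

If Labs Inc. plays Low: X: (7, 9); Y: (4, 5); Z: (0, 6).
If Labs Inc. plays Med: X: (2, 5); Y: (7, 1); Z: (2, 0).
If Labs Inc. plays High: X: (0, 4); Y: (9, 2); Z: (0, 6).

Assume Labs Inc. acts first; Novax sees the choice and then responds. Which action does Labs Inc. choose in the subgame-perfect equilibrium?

Low

Novax best-responds to each possible Labs Inc. move:
- Low: BR = X, leader payoff 7.
- Med: BR = X, leader payoff 2.
- High: BR = Z, leader payoff 0.
Maximizing over 7, 2, 0, Labs Inc. chooses Low. Subgame-perfect outcome: (Low, X) with payoffs (7, 9).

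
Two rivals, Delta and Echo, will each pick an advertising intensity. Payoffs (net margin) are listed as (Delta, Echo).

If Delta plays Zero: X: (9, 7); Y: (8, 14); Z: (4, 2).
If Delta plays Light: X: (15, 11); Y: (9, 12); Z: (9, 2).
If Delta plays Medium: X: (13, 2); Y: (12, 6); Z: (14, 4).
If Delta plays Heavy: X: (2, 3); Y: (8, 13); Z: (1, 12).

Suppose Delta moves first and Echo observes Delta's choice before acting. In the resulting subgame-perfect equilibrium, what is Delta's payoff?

Work backward from Echo's decision.
- Zero: Echo compares 7, 14, 2 and picks Y; Delta would get 8.
- Light: Echo compares 11, 12, 2 and picks Y; Delta would get 9.
- Medium: Echo compares 2, 6, 4 and picks Y; Delta would get 12.
- Heavy: Echo compares 3, 13, 12 and picks Y; Delta would get 8.
Maximizing over 8, 9, 12, 8, Delta chooses Medium. Subgame-perfect outcome: (Medium, Y) with payoffs (12, 6).

12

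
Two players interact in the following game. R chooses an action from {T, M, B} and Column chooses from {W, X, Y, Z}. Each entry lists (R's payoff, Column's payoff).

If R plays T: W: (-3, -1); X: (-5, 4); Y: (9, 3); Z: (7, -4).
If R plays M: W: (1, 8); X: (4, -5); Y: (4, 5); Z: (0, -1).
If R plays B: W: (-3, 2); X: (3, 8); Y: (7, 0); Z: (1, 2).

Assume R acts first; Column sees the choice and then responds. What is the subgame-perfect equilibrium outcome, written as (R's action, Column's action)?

Column best-responds to each possible R move:
- T: Column compares -1, 4, 3, -4 and picks X; R would get -5.
- M: Column compares 8, -5, 5, -1 and picks W; R would get 1.
- B: Column compares 2, 8, 0, 2 and picks X; R would get 3.
Among -5, 1, 3, the best is 3 at B. Subgame-perfect outcome: (B, X) with payoffs (3, 8).

(B, X)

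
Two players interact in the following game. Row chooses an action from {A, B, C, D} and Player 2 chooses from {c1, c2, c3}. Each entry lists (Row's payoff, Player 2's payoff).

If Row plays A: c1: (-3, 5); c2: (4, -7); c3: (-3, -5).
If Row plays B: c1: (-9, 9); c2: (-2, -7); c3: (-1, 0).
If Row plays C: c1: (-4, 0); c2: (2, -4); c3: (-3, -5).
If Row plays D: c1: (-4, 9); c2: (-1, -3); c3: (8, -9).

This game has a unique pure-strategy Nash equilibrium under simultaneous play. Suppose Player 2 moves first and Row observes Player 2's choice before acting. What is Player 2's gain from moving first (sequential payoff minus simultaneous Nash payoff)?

0

Work backward from Row's decision.
- c1: BR = A, leader payoff 5.
- c2: BR = A, leader payoff -7.
- c3: BR = D, leader payoff -9.
Maximizing over 5, -7, -9, Player 2 chooses c1. Subgame-perfect outcome: (A, c1) with payoffs (-3, 5).
Now find the simultaneous Nash equilibrium.
Row's best replies: c1→A; c2→A; c3→D.
Player 2's best replies: A→c1; B→c1; C→c1; D→c1.
Only (A, c1) has each player best-responding; Nash payoffs (-3, 5).
Player 2's commitment gain: 5 − 5 = 0.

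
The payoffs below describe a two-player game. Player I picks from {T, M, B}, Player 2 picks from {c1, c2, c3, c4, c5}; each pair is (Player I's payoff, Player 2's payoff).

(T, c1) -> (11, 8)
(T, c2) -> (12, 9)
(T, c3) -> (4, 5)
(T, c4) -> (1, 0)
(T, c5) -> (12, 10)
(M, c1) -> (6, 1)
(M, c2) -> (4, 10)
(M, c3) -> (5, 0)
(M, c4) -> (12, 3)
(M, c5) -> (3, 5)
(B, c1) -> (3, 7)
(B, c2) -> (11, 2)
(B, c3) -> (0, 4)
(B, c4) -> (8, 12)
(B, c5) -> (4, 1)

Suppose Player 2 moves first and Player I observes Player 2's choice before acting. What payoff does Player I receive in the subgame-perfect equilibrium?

12

Solve by backward induction (Player 2 leads).
- c1: Player I compares 11, 6, 3 and picks T; Player 2 would get 8.
- c2: Player I compares 12, 4, 11 and picks T; Player 2 would get 9.
- c3: Player I compares 4, 5, 0 and picks M; Player 2 would get 0.
- c4: Player I compares 1, 12, 8 and picks M; Player 2 would get 3.
- c5: Player I compares 12, 3, 4 and picks T; Player 2 would get 10.
Among 8, 9, 0, 3, 10, the best is 10 at c5. Subgame-perfect outcome: (T, c5) with payoffs (12, 10).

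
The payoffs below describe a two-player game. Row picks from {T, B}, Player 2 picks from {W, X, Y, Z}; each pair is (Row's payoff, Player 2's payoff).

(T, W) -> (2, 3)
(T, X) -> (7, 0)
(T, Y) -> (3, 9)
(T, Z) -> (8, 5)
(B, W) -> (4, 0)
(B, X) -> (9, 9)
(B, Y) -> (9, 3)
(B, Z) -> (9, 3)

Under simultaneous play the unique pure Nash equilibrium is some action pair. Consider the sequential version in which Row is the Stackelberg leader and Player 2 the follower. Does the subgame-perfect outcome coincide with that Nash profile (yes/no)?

yes

Player 2 best-responds to each possible Row move:
- T → Player 2 plays Y (best of 3, 0, 9, 5); Row gets 3.
- B → Player 2 plays X (best of 0, 9, 3, 3); Row gets 9.
Among 3, 9, the best is 9 at B. Subgame-perfect outcome: (B, X) with payoffs (9, 9).
For the simultaneous game, intersect best replies.
Row's best replies: W→B; X→B; Y→B; Z→B.
Player 2's best replies: T→Y; B→X.
The unique mutual best reply is (B, X), giving (9, 9).
Sequential outcome (B, X) coincides with the Nash profile (B, X).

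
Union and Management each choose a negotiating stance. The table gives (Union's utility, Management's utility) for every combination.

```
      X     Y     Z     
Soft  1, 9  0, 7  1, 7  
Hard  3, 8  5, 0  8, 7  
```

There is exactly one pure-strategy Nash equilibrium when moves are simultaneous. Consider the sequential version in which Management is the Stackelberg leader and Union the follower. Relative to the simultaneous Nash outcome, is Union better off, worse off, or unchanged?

Backward induction with Management moving first.
- X: BR = Hard, leader payoff 8.
- Y: BR = Hard, leader payoff 0.
- Z: BR = Hard, leader payoff 7.
Maximizing over 8, 0, 7, Management chooses X. Subgame-perfect outcome: (Hard, X) with payoffs (3, 8).
Under simultaneous play:
Union's best replies: X→Hard; Y→Hard; Z→Hard.
Management's best replies: Soft→X; Hard→X.
The unique mutual best reply is (Hard, X), giving (3, 8).
Union earns 3 sequentially versus 3 at the Nash outcome: unchanged.

unchanged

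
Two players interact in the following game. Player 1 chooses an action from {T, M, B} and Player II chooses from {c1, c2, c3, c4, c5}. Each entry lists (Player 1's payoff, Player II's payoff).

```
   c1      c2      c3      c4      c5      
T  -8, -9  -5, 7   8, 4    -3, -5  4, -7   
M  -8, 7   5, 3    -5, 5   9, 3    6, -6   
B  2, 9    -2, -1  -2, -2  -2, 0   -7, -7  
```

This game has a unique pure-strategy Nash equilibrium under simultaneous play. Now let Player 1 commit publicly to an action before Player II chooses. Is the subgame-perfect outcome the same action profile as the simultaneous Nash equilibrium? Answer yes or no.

yes

Backward induction with Player 1 moving first.
- T: Player II compares -9, 7, 4, -5, -7 and picks c2; Player 1 would get -5.
- M: Player II compares 7, 3, 5, 3, -6 and picks c1; Player 1 would get -8.
- B: Player II compares 9, -1, -2, 0, -7 and picks c1; Player 1 would get 2.
Maximizing over -5, -8, 2, Player 1 chooses B. Subgame-perfect outcome: (B, c1) with payoffs (2, 9).
For the simultaneous game, intersect best replies.
Player 1's best replies: c1→B; c2→M; c3→T; c4→M; c5→M.
Player II's best replies: T→c2; M→c1; B→c1.
Only (B, c1) has each player best-responding; Nash payoffs (2, 9).
Sequential outcome (B, c1) coincides with the Nash profile (B, c1).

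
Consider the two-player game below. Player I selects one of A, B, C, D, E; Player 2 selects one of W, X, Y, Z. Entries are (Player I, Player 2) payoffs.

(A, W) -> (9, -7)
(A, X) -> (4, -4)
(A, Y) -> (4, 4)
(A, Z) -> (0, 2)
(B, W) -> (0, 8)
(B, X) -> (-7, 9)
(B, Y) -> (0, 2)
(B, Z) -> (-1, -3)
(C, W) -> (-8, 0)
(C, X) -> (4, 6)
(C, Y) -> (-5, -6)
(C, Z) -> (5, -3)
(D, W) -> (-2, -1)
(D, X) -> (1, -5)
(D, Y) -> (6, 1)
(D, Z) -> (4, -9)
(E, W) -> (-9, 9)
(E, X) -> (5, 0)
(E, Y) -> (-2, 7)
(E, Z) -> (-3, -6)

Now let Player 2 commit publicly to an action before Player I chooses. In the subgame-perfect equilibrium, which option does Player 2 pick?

Y

Solve by backward induction (Player 2 leads).
- W: Player I compares 9, 0, -8, -2, -9 and picks A; Player 2 would get -7.
- X: Player I compares 4, -7, 4, 1, 5 and picks E; Player 2 would get 0.
- Y: Player I compares 4, 0, -5, 6, -2 and picks D; Player 2 would get 1.
- Z: Player I compares 0, -1, 5, 4, -3 and picks C; Player 2 would get -3.
Maximizing over -7, 0, 1, -3, Player 2 chooses Y. Subgame-perfect outcome: (D, Y) with payoffs (6, 1).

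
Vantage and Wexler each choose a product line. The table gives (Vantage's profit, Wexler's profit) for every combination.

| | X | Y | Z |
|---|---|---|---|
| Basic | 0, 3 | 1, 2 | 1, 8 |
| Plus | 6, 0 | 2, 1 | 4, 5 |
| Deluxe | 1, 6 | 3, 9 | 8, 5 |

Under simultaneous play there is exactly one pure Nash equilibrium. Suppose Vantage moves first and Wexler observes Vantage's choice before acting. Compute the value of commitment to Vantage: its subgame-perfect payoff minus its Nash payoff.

Wexler best-responds to each possible Vantage move:
- Basic: Wexler compares 3, 2, 8 and picks Z; Vantage would get 1.
- Plus: Wexler compares 0, 1, 5 and picks Z; Vantage would get 4.
- Deluxe: Wexler compares 6, 9, 5 and picks Y; Vantage would get 3.
Among 1, 4, 3, the best is 4 at Plus. Subgame-perfect outcome: (Plus, Z) with payoffs (4, 5).
Now find the simultaneous Nash equilibrium.
Vantage's best replies: X→Plus; Y→Deluxe; Z→Deluxe.
Wexler's best replies: Basic→Z; Plus→Z; Deluxe→Y.
The unique mutual best reply is (Deluxe, Y), giving (3, 9).
Vantage's commitment gain: 4 − 3 = 1.

1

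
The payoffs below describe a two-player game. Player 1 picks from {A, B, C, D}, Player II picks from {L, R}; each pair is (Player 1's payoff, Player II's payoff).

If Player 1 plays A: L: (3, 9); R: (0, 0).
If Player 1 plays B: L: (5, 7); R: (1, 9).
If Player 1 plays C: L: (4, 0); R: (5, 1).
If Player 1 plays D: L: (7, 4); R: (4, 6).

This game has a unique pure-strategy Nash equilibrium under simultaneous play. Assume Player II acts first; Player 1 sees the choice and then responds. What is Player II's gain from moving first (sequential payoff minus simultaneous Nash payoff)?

3

Work backward from Player 1's decision.
- L → Player 1 plays D (best of 3, 5, 4, 7); Player II gets 4.
- R → Player 1 plays C (best of 0, 1, 5, 4); Player II gets 1.
Among 4, 1, the best is 4 at L. Subgame-perfect outcome: (D, L) with payoffs (7, 4).
For the simultaneous game, intersect best replies.
Player 1's best replies: L→D; R→C.
Player II's best replies: A→L; B→R; C→R; D→R.
Only (C, R) has each player best-responding; Nash payoffs (5, 1).
Player II's commitment gain: 4 − 1 = 3.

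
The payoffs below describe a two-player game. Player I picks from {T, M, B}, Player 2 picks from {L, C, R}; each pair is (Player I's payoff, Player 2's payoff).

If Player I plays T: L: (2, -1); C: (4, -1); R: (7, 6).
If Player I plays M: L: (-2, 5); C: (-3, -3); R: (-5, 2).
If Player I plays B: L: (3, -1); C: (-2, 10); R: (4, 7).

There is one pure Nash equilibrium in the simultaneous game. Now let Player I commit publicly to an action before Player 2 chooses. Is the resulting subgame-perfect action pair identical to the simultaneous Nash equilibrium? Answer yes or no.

yes

Work backward from Player 2's decision.
- T: Player 2 compares -1, -1, 6 and picks R; Player I would get 7.
- M: Player 2 compares 5, -3, 2 and picks L; Player I would get -2.
- B: Player 2 compares -1, 10, 7 and picks C; Player I would get -2.
Player I's induced payoffs are 7, -2, -2, so Player I commits to T. Subgame-perfect outcome: (T, R) with payoffs (7, 6).
Under simultaneous play:
Player I's best replies: L→B; C→T; R→T.
Player 2's best replies: T→R; M→L; B→C.
Only (T, R) has each player best-responding; Nash payoffs (7, 6).
Sequential outcome (T, R) coincides with the Nash profile (T, R).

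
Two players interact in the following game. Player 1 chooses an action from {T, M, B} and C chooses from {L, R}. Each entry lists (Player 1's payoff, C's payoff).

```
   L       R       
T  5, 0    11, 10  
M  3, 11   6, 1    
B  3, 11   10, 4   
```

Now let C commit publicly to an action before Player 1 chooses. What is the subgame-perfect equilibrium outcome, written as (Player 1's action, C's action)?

(T, R)

Solve by backward induction (C leads).
- L → Player 1 plays T (best of 5, 3, 3); C gets 0.
- R → Player 1 plays T (best of 11, 6, 10); C gets 10.
C's induced payoffs are 0, 10, so C commits to R. Subgame-perfect outcome: (T, R) with payoffs (11, 10).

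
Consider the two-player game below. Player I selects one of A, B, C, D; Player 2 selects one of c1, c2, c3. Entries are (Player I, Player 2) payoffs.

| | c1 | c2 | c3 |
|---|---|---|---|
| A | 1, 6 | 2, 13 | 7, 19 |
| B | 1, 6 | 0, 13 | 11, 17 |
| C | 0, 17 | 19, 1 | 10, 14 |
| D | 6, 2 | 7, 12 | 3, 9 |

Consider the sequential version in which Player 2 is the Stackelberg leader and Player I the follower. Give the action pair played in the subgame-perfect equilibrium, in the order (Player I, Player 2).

(B, c3)

Work backward from Player I's decision.
- c1: Player I compares 1, 1, 0, 6 and picks D; Player 2 would get 2.
- c2: Player I compares 2, 0, 19, 7 and picks C; Player 2 would get 1.
- c3: Player I compares 7, 11, 10, 3 and picks B; Player 2 would get 17.
Among 2, 1, 17, the best is 17 at c3. Subgame-perfect outcome: (B, c3) with payoffs (11, 17).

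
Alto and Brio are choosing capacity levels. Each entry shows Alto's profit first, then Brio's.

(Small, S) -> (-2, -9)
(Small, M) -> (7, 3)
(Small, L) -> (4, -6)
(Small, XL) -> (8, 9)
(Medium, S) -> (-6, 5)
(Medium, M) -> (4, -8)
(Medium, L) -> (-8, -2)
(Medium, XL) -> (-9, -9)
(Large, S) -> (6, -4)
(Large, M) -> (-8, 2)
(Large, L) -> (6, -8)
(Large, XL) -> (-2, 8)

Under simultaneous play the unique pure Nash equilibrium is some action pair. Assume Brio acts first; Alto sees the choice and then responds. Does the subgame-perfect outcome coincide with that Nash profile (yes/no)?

yes

Backward induction with Brio moving first.
- S → Alto plays Large (best of -2, -6, 6); Brio gets -4.
- M → Alto plays Small (best of 7, 4, -8); Brio gets 3.
- L → Alto plays Large (best of 4, -8, 6); Brio gets -8.
- XL → Alto plays Small (best of 8, -9, -2); Brio gets 9.
Among -4, 3, -8, 9, the best is 9 at XL. Subgame-perfect outcome: (Small, XL) with payoffs (8, 9).
For the simultaneous game, intersect best replies.
Alto's best replies: S→Large; M→Small; L→Large; XL→Small.
Brio's best replies: Small→XL; Medium→S; Large→XL.
The unique mutual best reply is (Small, XL), giving (8, 9).
Sequential outcome (Small, XL) coincides with the Nash profile (Small, XL).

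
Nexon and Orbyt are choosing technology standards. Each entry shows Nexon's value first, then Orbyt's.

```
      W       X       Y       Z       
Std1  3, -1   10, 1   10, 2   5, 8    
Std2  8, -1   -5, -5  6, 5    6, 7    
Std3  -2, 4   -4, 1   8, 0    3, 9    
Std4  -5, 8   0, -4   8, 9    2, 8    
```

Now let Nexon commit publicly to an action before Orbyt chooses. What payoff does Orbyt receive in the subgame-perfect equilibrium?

9

Orbyt best-responds to each possible Nexon move:
- Std1 → Orbyt plays Z (best of -1, 1, 2, 8); Nexon gets 5.
- Std2 → Orbyt plays Z (best of -1, -5, 5, 7); Nexon gets 6.
- Std3 → Orbyt plays Z (best of 4, 1, 0, 9); Nexon gets 3.
- Std4 → Orbyt plays Y (best of 8, -4, 9, 8); Nexon gets 8.
Maximizing over 5, 6, 3, 8, Nexon chooses Std4. Subgame-perfect outcome: (Std4, Y) with payoffs (8, 9).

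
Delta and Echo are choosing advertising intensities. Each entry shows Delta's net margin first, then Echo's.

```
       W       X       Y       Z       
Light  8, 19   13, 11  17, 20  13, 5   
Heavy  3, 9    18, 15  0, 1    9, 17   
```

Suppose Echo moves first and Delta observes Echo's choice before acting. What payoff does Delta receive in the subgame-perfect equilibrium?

Solve by backward induction (Echo leads).
- W → Delta plays Light (best of 8, 3); Echo gets 19.
- X → Delta plays Heavy (best of 13, 18); Echo gets 15.
- Y → Delta plays Light (best of 17, 0); Echo gets 20.
- Z → Delta plays Light (best of 13, 9); Echo gets 5.
Echo's induced payoffs are 19, 15, 20, 5, so Echo commits to Y. Subgame-perfect outcome: (Light, Y) with payoffs (17, 20).

17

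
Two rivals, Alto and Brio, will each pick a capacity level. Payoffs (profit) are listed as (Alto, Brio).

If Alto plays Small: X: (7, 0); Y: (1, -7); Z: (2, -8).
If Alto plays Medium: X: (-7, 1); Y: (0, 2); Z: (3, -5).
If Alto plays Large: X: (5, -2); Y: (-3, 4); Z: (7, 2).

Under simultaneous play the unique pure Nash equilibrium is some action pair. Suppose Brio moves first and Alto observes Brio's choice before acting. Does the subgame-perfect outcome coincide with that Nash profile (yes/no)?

no

Alto best-responds to each possible Brio move:
- X: BR = Small, leader payoff 0.
- Y: BR = Small, leader payoff -7.
- Z: BR = Large, leader payoff 2.
Maximizing over 0, -7, 2, Brio chooses Z. Subgame-perfect outcome: (Large, Z) with payoffs (7, 2).
Now find the simultaneous Nash equilibrium.
Alto's best replies: X→Small; Y→Small; Z→Large.
Brio's best replies: Small→X; Medium→Y; Large→Y.
The unique mutual best reply is (Small, X), giving (7, 0).
Sequential outcome (Large, Z) differs from the Nash profile (Small, X).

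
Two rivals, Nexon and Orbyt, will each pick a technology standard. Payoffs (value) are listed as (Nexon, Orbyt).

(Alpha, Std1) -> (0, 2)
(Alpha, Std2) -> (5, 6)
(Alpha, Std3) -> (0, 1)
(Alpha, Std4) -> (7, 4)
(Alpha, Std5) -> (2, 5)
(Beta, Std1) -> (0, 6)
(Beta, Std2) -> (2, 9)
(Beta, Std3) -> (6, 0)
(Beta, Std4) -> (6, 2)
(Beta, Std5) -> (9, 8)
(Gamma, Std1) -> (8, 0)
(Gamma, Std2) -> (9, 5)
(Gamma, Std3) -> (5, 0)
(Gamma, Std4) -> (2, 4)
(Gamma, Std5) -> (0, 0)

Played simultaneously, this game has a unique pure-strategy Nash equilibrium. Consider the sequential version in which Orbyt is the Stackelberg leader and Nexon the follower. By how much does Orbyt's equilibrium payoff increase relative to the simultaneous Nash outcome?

Backward induction with Orbyt moving first.
- Std1: Nexon compares 0, 0, 8 and picks Gamma; Orbyt would get 0.
- Std2: Nexon compares 5, 2, 9 and picks Gamma; Orbyt would get 5.
- Std3: Nexon compares 0, 6, 5 and picks Beta; Orbyt would get 0.
- Std4: Nexon compares 7, 6, 2 and picks Alpha; Orbyt would get 4.
- Std5: Nexon compares 2, 9, 0 and picks Beta; Orbyt would get 8.
Maximizing over 0, 5, 0, 4, 8, Orbyt chooses Std5. Subgame-perfect outcome: (Beta, Std5) with payoffs (9, 8).
Now find the simultaneous Nash equilibrium.
Nexon's best replies: Std1→Gamma; Std2→Gamma; Std3→Beta; Std4→Alpha; Std5→Beta.
Orbyt's best replies: Alpha→Std2; Beta→Std2; Gamma→Std2.
Only (Gamma, Std2) has each player best-responding; Nash payoffs (9, 5).
Orbyt's commitment gain: 8 − 5 = 3.

3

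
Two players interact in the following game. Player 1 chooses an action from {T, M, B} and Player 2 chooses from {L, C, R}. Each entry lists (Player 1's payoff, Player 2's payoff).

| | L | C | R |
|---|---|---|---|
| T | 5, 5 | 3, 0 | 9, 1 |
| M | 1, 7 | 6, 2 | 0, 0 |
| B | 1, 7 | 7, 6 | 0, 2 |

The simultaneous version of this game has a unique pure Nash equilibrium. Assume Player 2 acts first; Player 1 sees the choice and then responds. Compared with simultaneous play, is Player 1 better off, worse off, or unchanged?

Solve by backward induction (Player 2 leads).
- L → Player 1 plays T (best of 5, 1, 1); Player 2 gets 5.
- C → Player 1 plays B (best of 3, 6, 7); Player 2 gets 6.
- R → Player 1 plays T (best of 9, 0, 0); Player 2 gets 1.
Maximizing over 5, 6, 1, Player 2 chooses C. Subgame-perfect outcome: (B, C) with payoffs (7, 6).
Now find the simultaneous Nash equilibrium.
Player 1's best replies: L→T; C→B; R→T.
Player 2's best replies: T→L; M→L; B→L.
The unique mutual best reply is (T, L), giving (5, 5).
Player 1 earns 7 sequentially versus 5 at the Nash outcome: better off.

better off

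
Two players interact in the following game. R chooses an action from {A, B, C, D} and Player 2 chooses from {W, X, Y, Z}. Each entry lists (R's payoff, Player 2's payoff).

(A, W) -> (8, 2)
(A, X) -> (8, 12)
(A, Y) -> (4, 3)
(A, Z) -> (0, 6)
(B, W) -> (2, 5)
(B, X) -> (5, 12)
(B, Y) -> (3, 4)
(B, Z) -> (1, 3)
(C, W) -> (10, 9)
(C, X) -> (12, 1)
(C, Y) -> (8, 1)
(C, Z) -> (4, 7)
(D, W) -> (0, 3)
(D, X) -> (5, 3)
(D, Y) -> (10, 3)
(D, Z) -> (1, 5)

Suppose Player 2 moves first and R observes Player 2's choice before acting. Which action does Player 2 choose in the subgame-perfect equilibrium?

W

Work backward from R's decision.
- W: BR = C, leader payoff 9.
- X: BR = C, leader payoff 1.
- Y: BR = D, leader payoff 3.
- Z: BR = C, leader payoff 7.
Maximizing over 9, 1, 3, 7, Player 2 chooses W. Subgame-perfect outcome: (C, W) with payoffs (10, 9).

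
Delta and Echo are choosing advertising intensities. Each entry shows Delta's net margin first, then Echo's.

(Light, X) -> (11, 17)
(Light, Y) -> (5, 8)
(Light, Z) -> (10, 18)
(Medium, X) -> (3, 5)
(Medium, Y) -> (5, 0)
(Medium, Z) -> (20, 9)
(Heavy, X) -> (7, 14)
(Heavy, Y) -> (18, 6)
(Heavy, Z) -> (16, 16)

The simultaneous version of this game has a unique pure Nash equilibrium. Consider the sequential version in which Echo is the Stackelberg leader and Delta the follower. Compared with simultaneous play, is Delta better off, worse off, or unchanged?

Solve by backward induction (Echo leads).
- X: BR = Light, leader payoff 17.
- Y: BR = Heavy, leader payoff 6.
- Z: BR = Medium, leader payoff 9.
Among 17, 6, 9, the best is 17 at X. Subgame-perfect outcome: (Light, X) with payoffs (11, 17).
Under simultaneous play:
Delta's best replies: X→Light; Y→Heavy; Z→Medium.
Echo's best replies: Light→Z; Medium→Z; Heavy→Z.
Only (Medium, Z) has each player best-responding; Nash payoffs (20, 9).
Delta earns 11 sequentially versus 20 at the Nash outcome: worse off.

worse off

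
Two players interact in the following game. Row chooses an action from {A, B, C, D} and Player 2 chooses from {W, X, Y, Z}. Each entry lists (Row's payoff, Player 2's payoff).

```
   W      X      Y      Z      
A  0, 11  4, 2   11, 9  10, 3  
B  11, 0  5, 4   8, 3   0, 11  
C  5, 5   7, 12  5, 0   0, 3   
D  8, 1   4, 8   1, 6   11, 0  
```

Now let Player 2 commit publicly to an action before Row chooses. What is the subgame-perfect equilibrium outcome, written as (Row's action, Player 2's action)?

(C, X)

Work backward from Row's decision.
- W → Row plays B (best of 0, 11, 5, 8); Player 2 gets 0.
- X → Row plays C (best of 4, 5, 7, 4); Player 2 gets 12.
- Y → Row plays A (best of 11, 8, 5, 1); Player 2 gets 9.
- Z → Row plays D (best of 10, 0, 0, 11); Player 2 gets 0.
Maximizing over 0, 12, 9, 0, Player 2 chooses X. Subgame-perfect outcome: (C, X) with payoffs (7, 12).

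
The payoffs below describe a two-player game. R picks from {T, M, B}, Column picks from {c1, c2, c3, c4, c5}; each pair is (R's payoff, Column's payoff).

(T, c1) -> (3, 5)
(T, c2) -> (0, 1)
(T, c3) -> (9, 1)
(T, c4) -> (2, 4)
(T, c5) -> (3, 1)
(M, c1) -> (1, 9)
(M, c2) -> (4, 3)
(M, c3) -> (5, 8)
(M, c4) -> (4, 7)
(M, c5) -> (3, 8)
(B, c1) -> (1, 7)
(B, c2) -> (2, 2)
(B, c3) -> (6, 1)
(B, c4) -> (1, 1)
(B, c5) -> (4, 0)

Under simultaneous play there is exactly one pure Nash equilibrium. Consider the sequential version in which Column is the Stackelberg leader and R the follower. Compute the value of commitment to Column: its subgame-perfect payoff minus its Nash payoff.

Work backward from R's decision.
- c1: BR = T, leader payoff 5.
- c2: BR = M, leader payoff 3.
- c3: BR = T, leader payoff 1.
- c4: BR = M, leader payoff 7.
- c5: BR = B, leader payoff 0.
Maximizing over 5, 3, 1, 7, 0, Column chooses c4. Subgame-perfect outcome: (M, c4) with payoffs (4, 7).
For the simultaneous game, intersect best replies.
R's best replies: c1→T; c2→M; c3→T; c4→M; c5→B.
Column's best replies: T→c1; M→c1; B→c1.
Only (T, c1) has each player best-responding; Nash payoffs (3, 5).
Column's commitment gain: 7 − 5 = 2.

2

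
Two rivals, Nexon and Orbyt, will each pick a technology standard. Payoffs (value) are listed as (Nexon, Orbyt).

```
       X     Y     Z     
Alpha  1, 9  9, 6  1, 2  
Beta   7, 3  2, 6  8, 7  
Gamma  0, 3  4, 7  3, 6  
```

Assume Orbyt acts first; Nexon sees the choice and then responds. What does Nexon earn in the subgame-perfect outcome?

Backward induction with Orbyt moving first.
- X: Nexon compares 1, 7, 0 and picks Beta; Orbyt would get 3.
- Y: Nexon compares 9, 2, 4 and picks Alpha; Orbyt would get 6.
- Z: Nexon compares 1, 8, 3 and picks Beta; Orbyt would get 7.
Orbyt's induced payoffs are 3, 6, 7, so Orbyt commits to Z. Subgame-perfect outcome: (Beta, Z) with payoffs (8, 7).

8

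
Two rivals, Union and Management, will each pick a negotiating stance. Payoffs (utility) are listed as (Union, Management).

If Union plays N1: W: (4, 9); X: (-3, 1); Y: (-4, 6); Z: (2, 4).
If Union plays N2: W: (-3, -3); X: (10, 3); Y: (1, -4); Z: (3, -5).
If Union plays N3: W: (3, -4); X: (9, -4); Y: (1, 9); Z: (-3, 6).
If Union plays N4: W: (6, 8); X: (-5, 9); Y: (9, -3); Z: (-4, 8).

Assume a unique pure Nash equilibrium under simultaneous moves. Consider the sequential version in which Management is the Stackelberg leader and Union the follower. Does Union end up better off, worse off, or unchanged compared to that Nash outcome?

Work backward from Union's decision.
- W → Union plays N4 (best of 4, -3, 3, 6); Management gets 8.
- X → Union plays N2 (best of -3, 10, 9, -5); Management gets 3.
- Y → Union plays N4 (best of -4, 1, 1, 9); Management gets -3.
- Z → Union plays N2 (best of 2, 3, -3, -4); Management gets -5.
Management's induced payoffs are 8, 3, -3, -5, so Management commits to W. Subgame-perfect outcome: (N4, W) with payoffs (6, 8).
Under simultaneous play:
Union's best replies: W→N4; X→N2; Y→N4; Z→N2.
Management's best replies: N1→W; N2→X; N3→Y; N4→X.
The unique mutual best reply is (N2, X), giving (10, 3).
Union earns 6 sequentially versus 10 at the Nash outcome: worse off.

worse off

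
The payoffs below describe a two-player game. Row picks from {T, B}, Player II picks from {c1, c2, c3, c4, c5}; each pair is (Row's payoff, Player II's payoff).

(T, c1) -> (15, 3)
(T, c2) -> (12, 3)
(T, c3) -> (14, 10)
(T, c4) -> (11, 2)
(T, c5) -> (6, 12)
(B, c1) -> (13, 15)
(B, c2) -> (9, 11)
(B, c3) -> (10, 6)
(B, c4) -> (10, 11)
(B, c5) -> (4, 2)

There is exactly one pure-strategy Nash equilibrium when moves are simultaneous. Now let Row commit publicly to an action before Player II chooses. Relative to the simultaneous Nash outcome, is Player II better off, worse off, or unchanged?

better off

Work backward from Player II's decision.
- T: Player II compares 3, 3, 10, 2, 12 and picks c5; Row would get 6.
- B: Player II compares 15, 11, 6, 11, 2 and picks c1; Row would get 13.
Row's induced payoffs are 6, 13, so Row commits to B. Subgame-perfect outcome: (B, c1) with payoffs (13, 15).
Under simultaneous play:
Row's best replies: c1→T; c2→T; c3→T; c4→T; c5→T.
Player II's best replies: T→c5; B→c1.
Only (T, c5) has each player best-responding; Nash payoffs (6, 12).
Player II earns 15 sequentially versus 12 at the Nash outcome: better off.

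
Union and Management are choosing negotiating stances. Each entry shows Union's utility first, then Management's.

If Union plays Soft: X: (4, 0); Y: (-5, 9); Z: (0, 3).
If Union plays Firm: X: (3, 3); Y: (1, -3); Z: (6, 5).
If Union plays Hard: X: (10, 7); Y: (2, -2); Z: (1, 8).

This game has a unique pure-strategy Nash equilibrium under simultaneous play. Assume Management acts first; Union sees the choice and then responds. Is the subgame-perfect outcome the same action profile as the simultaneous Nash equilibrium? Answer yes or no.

no

Work backward from Union's decision.
- X: BR = Hard, leader payoff 7.
- Y: BR = Hard, leader payoff -2.
- Z: BR = Firm, leader payoff 5.
Management's induced payoffs are 7, -2, 5, so Management commits to X. Subgame-perfect outcome: (Hard, X) with payoffs (10, 7).
Under simultaneous play:
Union's best replies: X→Hard; Y→Hard; Z→Firm.
Management's best replies: Soft→Y; Firm→Z; Hard→Z.
The unique mutual best reply is (Firm, Z), giving (6, 5).
Sequential outcome (Hard, X) differs from the Nash profile (Firm, Z).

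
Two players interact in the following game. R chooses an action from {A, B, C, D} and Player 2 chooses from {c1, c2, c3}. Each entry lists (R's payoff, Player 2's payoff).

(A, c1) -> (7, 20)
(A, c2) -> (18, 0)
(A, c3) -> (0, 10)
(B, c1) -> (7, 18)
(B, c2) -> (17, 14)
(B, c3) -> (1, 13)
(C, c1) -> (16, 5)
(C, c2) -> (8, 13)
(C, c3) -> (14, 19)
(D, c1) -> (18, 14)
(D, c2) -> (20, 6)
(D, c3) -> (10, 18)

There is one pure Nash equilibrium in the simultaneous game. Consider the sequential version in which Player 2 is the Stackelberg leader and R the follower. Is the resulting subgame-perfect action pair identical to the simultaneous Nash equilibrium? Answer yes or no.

Backward induction with Player 2 moving first.
- c1: R compares 7, 7, 16, 18 and picks D; Player 2 would get 14.
- c2: R compares 18, 17, 8, 20 and picks D; Player 2 would get 6.
- c3: R compares 0, 1, 14, 10 and picks C; Player 2 would get 19.
Player 2's induced payoffs are 14, 6, 19, so Player 2 commits to c3. Subgame-perfect outcome: (C, c3) with payoffs (14, 19).
For the simultaneous game, intersect best replies.
R's best replies: c1→D; c2→D; c3→C.
Player 2's best replies: A→c1; B→c1; C→c3; D→c3.
The unique mutual best reply is (C, c3), giving (14, 19).
Sequential outcome (C, c3) coincides with the Nash profile (C, c3).

yes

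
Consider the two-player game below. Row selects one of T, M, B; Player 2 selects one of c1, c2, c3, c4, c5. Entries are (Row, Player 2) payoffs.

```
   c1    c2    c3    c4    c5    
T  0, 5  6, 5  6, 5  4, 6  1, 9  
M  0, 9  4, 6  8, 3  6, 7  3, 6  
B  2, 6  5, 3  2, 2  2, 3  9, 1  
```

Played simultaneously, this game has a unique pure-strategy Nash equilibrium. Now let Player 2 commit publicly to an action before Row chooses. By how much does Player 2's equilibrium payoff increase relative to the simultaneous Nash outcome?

1

Work backward from Row's decision.
- c1: Row compares 0, 0, 2 and picks B; Player 2 would get 6.
- c2: Row compares 6, 4, 5 and picks T; Player 2 would get 5.
- c3: Row compares 6, 8, 2 and picks M; Player 2 would get 3.
- c4: Row compares 4, 6, 2 and picks M; Player 2 would get 7.
- c5: Row compares 1, 3, 9 and picks B; Player 2 would get 1.
Player 2's induced payoffs are 6, 5, 3, 7, 1, so Player 2 commits to c4. Subgame-perfect outcome: (M, c4) with payoffs (6, 7).
For the simultaneous game, intersect best replies.
Row's best replies: c1→B; c2→T; c3→M; c4→M; c5→B.
Player 2's best replies: T→c5; M→c1; B→c1.
Only (B, c1) has each player best-responding; Nash payoffs (2, 6).
Player 2's commitment gain: 7 − 6 = 1.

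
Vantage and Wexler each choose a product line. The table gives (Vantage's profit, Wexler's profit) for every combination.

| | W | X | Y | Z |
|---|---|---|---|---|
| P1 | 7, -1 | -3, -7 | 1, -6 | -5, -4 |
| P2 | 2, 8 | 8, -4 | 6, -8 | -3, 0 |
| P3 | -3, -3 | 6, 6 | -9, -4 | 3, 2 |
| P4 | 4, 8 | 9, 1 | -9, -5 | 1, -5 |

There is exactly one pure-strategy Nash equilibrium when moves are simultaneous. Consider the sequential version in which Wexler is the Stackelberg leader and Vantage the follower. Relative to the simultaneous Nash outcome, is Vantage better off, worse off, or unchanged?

worse off

Solve by backward induction (Wexler leads).
- W: Vantage compares 7, 2, -3, 4 and picks P1; Wexler would get -1.
- X: Vantage compares -3, 8, 6, 9 and picks P4; Wexler would get 1.
- Y: Vantage compares 1, 6, -9, -9 and picks P2; Wexler would get -8.
- Z: Vantage compares -5, -3, 3, 1 and picks P3; Wexler would get 2.
Wexler's induced payoffs are -1, 1, -8, 2, so Wexler commits to Z. Subgame-perfect outcome: (P3, Z) with payoffs (3, 2).
Now find the simultaneous Nash equilibrium.
Vantage's best replies: W→P1; X→P4; Y→P2; Z→P3.
Wexler's best replies: P1→W; P2→W; P3→X; P4→W.
The unique mutual best reply is (P1, W), giving (7, -1).
Vantage earns 3 sequentially versus 7 at the Nash outcome: worse off.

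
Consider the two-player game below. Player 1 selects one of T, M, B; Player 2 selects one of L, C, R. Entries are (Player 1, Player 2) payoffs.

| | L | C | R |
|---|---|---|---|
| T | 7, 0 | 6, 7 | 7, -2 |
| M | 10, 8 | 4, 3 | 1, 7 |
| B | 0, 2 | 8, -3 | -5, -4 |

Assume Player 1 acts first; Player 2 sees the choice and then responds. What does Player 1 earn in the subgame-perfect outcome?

Backward induction with Player 1 moving first.
- T: BR = C, leader payoff 6.
- M: BR = L, leader payoff 10.
- B: BR = L, leader payoff 0.
Among 6, 10, 0, the best is 10 at M. Subgame-perfect outcome: (M, L) with payoffs (10, 8).

10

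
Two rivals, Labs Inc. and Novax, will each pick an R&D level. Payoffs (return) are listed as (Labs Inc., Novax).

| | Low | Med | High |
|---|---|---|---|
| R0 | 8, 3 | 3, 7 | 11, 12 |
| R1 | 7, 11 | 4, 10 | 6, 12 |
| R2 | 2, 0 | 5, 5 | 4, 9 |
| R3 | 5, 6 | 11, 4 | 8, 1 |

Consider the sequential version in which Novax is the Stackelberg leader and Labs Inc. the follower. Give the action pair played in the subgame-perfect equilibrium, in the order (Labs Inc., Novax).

Backward induction with Novax moving first.
- Low: BR = R0, leader payoff 3.
- Med: BR = R3, leader payoff 4.
- High: BR = R0, leader payoff 12.
Among 3, 4, 12, the best is 12 at High. Subgame-perfect outcome: (R0, High) with payoffs (11, 12).

(R0, High)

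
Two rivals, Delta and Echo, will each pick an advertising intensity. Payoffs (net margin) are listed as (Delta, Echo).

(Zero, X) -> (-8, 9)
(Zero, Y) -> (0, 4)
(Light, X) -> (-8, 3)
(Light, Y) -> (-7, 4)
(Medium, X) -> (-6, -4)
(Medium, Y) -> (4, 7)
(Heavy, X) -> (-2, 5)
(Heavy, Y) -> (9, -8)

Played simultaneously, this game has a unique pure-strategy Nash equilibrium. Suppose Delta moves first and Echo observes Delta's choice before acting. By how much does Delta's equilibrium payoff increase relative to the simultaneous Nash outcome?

6

Solve by backward induction (Delta leads).
- Zero → Echo plays X (best of 9, 4); Delta gets -8.
- Light → Echo plays Y (best of 3, 4); Delta gets -7.
- Medium → Echo plays Y (best of -4, 7); Delta gets 4.
- Heavy → Echo plays X (best of 5, -8); Delta gets -2.
Maximizing over -8, -7, 4, -2, Delta chooses Medium. Subgame-perfect outcome: (Medium, Y) with payoffs (4, 7).
For the simultaneous game, intersect best replies.
Delta's best replies: X→Heavy; Y→Heavy.
Echo's best replies: Zero→X; Light→Y; Medium→Y; Heavy→X.
The unique mutual best reply is (Heavy, X), giving (-2, 5).
Delta's commitment gain: 4 − -2 = 6.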